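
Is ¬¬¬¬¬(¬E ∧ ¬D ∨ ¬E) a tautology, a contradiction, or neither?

¬¬¬¬¬(¬E ∧ ¬D ∨ ¬E)
= ¬¬¬(¬E ∧ ¬D ∨ ¬E)   [double negation]
= ¬¬¬¬E   [absorption]
= ¬¬E   [double negation]
= E   [double negation]
This depends on E, so it is not a constant.

neither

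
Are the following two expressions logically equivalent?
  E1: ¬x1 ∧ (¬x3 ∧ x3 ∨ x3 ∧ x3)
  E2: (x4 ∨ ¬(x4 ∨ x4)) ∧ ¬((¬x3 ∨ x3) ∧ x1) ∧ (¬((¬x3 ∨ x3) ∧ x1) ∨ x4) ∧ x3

Yes

E1: ¬x1 ∧ (¬x3 ∧ x3 ∨ x3 ∧ x3)
    = ¬x1 ∧ x3   (distribution)
E2: (x4 ∨ ¬(x4 ∨ x4)) ∧ ¬((¬x3 ∨ x3) ∧ x1) ∧ (¬((¬x3 ∨ x3) ∧ x1) ∨ x4) ∧ x3
    = (x4 ∨ ¬x4) ∧ ¬((¬x3 ∨ x3) ∧ x1) ∧ (¬((¬x3 ∨ x3) ∧ x1) ∨ x4) ∧ x3   (idempotence)
    = ¬((¬x3 ∨ x3) ∧ x1) ∧ (¬((¬x3 ∨ x3) ∧ x1) ∨ x4) ∧ x3   (complement / identity)
    = ¬((¬x3 ∨ x3) ∧ x1) ∧ x3   (absorption)
    = ¬x1 ∧ x3   (complement / identity)
Both reduce to ¬x1 ∧ x3, so they are equivalent.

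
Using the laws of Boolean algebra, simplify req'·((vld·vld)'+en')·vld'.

req'·vld'

req'·((vld·vld)'+en')·vld'
= req'·(vld'+en')·vld'   — idempotence
= req'·vld'   — absorption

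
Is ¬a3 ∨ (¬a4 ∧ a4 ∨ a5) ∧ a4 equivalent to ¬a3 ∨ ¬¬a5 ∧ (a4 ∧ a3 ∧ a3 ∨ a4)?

E1: ¬a3 ∨ (¬a4 ∧ a4 ∨ a5) ∧ a4
    = ¬a3 ∨ a5 ∧ a4   — complement / identity
E2: ¬a3 ∨ ¬¬a5 ∧ (a4 ∧ a3 ∧ a3 ∨ a4)
    = ¬a3 ∨ ¬¬a5 ∧ (a4 ∧ a3 ∨ a4)   — idempotence
    = ¬a3 ∨ ¬¬a5 ∧ a4   — absorption
    = ¬a3 ∨ a5 ∧ a4   — double negation
Both reduce to ¬a3 ∨ a5 ∧ a4, so they are equivalent.

Yes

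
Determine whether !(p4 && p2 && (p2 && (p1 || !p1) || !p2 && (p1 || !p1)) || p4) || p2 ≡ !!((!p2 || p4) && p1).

No

E1: !(p4 && p2 && (p2 && (p1 || !p1) || !p2 && (p1 || !p1)) || p4) || p2
    = !(p4 && p2 && (p1 || !p1) || p4) || p2   (distribution)
    = !(p4 && p2 || p4) || p2   (complement / identity)
    = !p4 || p2   (absorption)
E2: !!((!p2 || p4) && p1)
    = (!p2 || p4) && p1   (double negation)
These differ: at p1=0, p2=1, p4=0, E1 = 1 but E2 = 0.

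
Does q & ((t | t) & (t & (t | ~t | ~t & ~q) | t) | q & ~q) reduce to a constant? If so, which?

no

q & ((t | t) & (t & (t | ~t | ~t & ~q) | t) | q & ~q)
= q & (t | t) & (t & (t | ~t | ~t & ~q) | t)   — complement / identity
= q & (t | t) & (t & (t | ~t) | t)   — absorption
= q & (t | t) & (t | t)   — complement / identity
= q & (t | t)   — idempotence
= q & t   — idempotence
This depends on q, t, so it is not a constant.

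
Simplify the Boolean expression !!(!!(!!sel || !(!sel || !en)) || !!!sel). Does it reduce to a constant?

!!(!!(!!sel || !(!sel || !en)) || !!!sel)
= !!(!(!sel && (!sel || !en)) || !!!sel)   — De Morgan
= !!(!!sel || !!!sel)   — absorption
= !(!sel && !!sel)   — De Morgan
= sel || !sel   — De Morgan
= true   — complement

true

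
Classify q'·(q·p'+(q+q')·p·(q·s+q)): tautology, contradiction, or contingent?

q'·(q·p'+(q+q')·p·(q·s+q))
= q'·(q·p'+p·(q·s+q))   [complement / identity]
= q'·(q·p'+p·q)   [absorption]
= q'·q   [distribution]
= 0   [complement]

contradiction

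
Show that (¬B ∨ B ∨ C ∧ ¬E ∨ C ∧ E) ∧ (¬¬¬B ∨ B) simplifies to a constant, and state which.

(¬B ∨ B ∨ C ∧ ¬E ∨ C ∧ E) ∧ (¬¬¬B ∨ B)
= (¬B ∨ B ∨ C) ∧ (¬¬¬B ∨ B)   — distribution
= (¬B ∨ B ∨ C) ∧ (¬B ∨ B)   — double negation
= ¬B ∨ B   — absorption
= True   — complement

True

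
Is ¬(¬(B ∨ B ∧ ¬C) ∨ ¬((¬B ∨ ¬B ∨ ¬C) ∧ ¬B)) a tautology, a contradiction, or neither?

¬(¬(B ∨ B ∧ ¬C) ∨ ¬((¬B ∨ ¬B ∨ ¬C) ∧ ¬B))
= ¬(¬(B ∨ B ∧ ¬C) ∨ ¬((¬B ∨ ¬C) ∧ ¬B))   [idempotence]
= ¬(¬B ∨ ¬((¬B ∨ ¬C) ∧ ¬B))   [absorption]
= ¬(¬B ∨ ¬¬B)   [absorption]
= B ∧ ¬B   [De Morgan]
= False   [complement]

contradiction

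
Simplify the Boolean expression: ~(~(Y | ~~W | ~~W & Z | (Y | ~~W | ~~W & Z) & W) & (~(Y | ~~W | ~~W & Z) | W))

Y | W

~(~(Y | ~~W | ~~W & Z | (Y | ~~W | ~~W & Z) & W) & (~(Y | ~~W | ~~W & Z) | W))
= ~(~(Y | ~~W | ~~W & Z) & (~(Y | ~~W | ~~W & Z) | W))   — absorption
= ~~(Y | ~~W | ~~W & Z)   — absorption
= ~~(Y | ~~W)   — absorption
= Y | ~~W   — double negation
= Y | W   — double negation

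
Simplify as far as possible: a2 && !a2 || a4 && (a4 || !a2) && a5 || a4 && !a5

a4

a2 && !a2 || a4 && (a4 || !a2) && a5 || a4 && !a5
= a2 && !a2 || a4 && a5 || a4 && !a5
= a4 && a5 || a4 && !a5
= a4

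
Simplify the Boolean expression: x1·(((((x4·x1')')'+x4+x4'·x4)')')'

x1·(((((x4·x1')')'+x4+x4'·x4)')')'
= x1·(((x4·x1'+x4+x4'·x4)')')'   (double negation)
= x1·(x4·x1'+x4+x4'·x4)'   (double negation)
= x1·(x4·x1'+x4)'   (complement / identity)
= x1·x4'   (absorption)

x1·x4'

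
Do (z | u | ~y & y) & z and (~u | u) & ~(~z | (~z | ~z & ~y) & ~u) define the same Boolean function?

E1: (z | u | ~y & y) & z
    = (z | u) & z   — complement / identity
    = z   — absorption
E2: (~u | u) & ~(~z | (~z | ~z & ~y) & ~u)
    = ~(~z | (~z | ~z & ~y) & ~u)   — complement / identity
    = ~(~z | ~z & ~u)   — absorption
    = ~~z   — absorption
    = z   — double negation
Both reduce to z, so they are equivalent.

Yes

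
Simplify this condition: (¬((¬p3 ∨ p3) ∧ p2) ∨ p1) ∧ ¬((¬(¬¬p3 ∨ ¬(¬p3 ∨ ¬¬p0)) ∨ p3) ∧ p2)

¬p2

(¬((¬p3 ∨ p3) ∧ p2) ∨ p1) ∧ ¬((¬(¬¬p3 ∨ ¬(¬p3 ∨ ¬¬p0)) ∨ p3) ∧ p2)
= (¬((¬p3 ∨ p3) ∧ p2) ∨ p1) ∧ ¬((¬(p3 ∨ ¬(¬p3 ∨ ¬¬p0)) ∨ p3) ∧ p2)   (double negation)
= (¬((¬p3 ∨ p3) ∧ p2) ∨ p1) ∧ ¬((¬(p3 ∨ p3 ∧ ¬p0) ∨ p3) ∧ p2)   (De Morgan)
= (¬((¬p3 ∨ p3) ∧ p2) ∨ p1) ∧ ¬((¬p3 ∨ p3) ∧ p2)   (absorption)
= ¬((¬p3 ∨ p3) ∧ p2)   (absorption)
= ¬p2   (complement / identity)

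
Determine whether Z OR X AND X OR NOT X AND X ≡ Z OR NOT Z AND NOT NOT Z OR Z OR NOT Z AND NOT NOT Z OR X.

Yes

E1: Z OR X AND X OR NOT X AND X
    = Z OR X
E2: Z OR NOT Z AND NOT NOT Z OR Z OR NOT Z AND NOT NOT Z OR X
    = Z OR NOT Z AND NOT NOT Z OR X
    = Z OR NOT Z AND Z OR X
    = Z OR X
Both reduce to Z OR X, so they are equivalent.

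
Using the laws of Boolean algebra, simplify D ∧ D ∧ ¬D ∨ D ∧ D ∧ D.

D ∧ D ∧ ¬D ∨ D ∧ D ∧ D
= D ∧ D   — distribution
= D   — idempotence

D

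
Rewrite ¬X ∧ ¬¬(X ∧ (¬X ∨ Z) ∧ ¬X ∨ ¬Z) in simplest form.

¬X ∧ ¬Z

¬X ∧ ¬¬(X ∧ (¬X ∨ Z) ∧ ¬X ∨ ¬Z)
= ¬X ∧ ¬¬(X ∧ ¬X ∨ ¬Z)   (absorption)
= ¬X ∧ ¬¬¬Z   (complement / identity)
= ¬X ∧ ¬Z   (double negation)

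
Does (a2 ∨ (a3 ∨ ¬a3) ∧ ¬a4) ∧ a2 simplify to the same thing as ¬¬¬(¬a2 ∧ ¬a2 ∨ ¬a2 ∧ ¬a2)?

Yes

E1: (a2 ∨ (a3 ∨ ¬a3) ∧ ¬a4) ∧ a2
    = (a2 ∨ ¬a4) ∧ a2   (complement / identity)
    = a2   (absorption)
E2: ¬¬¬(¬a2 ∧ ¬a2 ∨ ¬a2 ∧ ¬a2)
    = ¬¬¬(¬a2 ∧ ¬a2)   (idempotence)
    = ¬¬(a2 ∨ a2)   (De Morgan)
    = a2 ∨ a2   (double negation)
    = a2   (idempotence)
Both reduce to a2, so they are equivalent.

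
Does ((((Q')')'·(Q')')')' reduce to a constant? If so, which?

yes, False

((((Q')')'·(Q')')')'
= ((Q'·(Q')')')'   (double negation)
= ((Q'·Q)')'   (double negation)
= Q'·Q   (double negation)
= 0   (complement)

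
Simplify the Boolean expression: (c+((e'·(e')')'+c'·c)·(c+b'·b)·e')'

c'

(c+((e'·(e')')'+c'·c)·(c+b'·b)·e')'
= (c+(e'·(e')')'·(c+b'·b)·e')'   [complement / identity]
= (c+(e+e')·(c+b'·b)·e')'   [De Morgan]
= (c+(e+e')·c·e')'   [complement / identity]
= (c+c·e')'   [complement / identity]
= c'   [absorption]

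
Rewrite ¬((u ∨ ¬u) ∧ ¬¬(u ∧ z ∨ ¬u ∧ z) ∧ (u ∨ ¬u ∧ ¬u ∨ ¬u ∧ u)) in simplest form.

¬z

¬((u ∨ ¬u) ∧ ¬¬(u ∧ z ∨ ¬u ∧ z) ∧ (u ∨ ¬u ∧ ¬u ∨ ¬u ∧ u))
= ¬((u ∨ ¬u) ∧ (u ∧ z ∨ ¬u ∧ z) ∧ (u ∨ ¬u ∧ ¬u ∨ ¬u ∧ u))   [double negation]
= ¬((u ∨ ¬u) ∧ (u ∧ z ∨ ¬u ∧ z) ∧ (u ∨ ¬u))   [distribution]
= ¬((u ∧ z ∨ ¬u ∧ z) ∧ (u ∨ ¬u))   [complement / identity]
= ¬(z ∧ (u ∨ ¬u))   [distribution]
= ¬z   [complement / identity]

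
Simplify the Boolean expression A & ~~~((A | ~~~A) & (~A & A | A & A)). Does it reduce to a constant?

0

A & ~~~((A | ~~~A) & (~A & A | A & A))
= A & ~~~((A | ~~~A) & A)   — distribution
= A & ~~~((A | ~A) & A)   — double negation
= A & ~~~A   — complement / identity
= A & ~A   — double negation
= 0   — complement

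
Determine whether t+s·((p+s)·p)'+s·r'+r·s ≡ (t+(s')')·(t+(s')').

E1: t+s·((p+s)·p)'+s·r'+r·s
    = t+s·((p+s)·p)'+s
    = t+s·p'+s
    = t+s
E2: (t+(s')')·(t+(s')')
    = t+(s')'
    = t+s
Both reduce to t+s, so they are equivalent.

Yes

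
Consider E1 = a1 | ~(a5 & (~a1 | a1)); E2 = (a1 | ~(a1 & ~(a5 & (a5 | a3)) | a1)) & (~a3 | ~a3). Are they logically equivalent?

No

E1: a1 | ~(a5 & (~a1 | a1))
    = a1 | ~a5
E2: (a1 | ~(a1 & ~(a5 & (a5 | a3)) | a1)) & (~a3 | ~a3)
    = (a1 | ~(a1 & ~a5 | a1)) & (~a3 | ~a3)
    = (a1 | ~a1) & (~a3 | ~a3)
    = (a1 | ~a1) & ~a3
    = ~a3
These differ: at a1=1, a3=1, a5=0, E1 = 1 but E2 = 0.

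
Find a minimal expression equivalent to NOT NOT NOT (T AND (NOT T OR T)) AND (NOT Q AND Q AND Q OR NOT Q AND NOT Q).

NOT NOT NOT (T AND (NOT T OR T)) AND (NOT Q AND Q AND Q OR NOT Q AND NOT Q)
= NOT NOT NOT (T AND (NOT T OR T)) AND (NOT Q AND Q OR NOT Q AND NOT Q)   [idempotence]
= NOT NOT NOT T AND (NOT Q AND Q OR NOT Q AND NOT Q)   [complement / identity]
= NOT T AND (NOT Q AND Q OR NOT Q AND NOT Q)   [double negation]
= NOT T AND NOT Q   [distribution]

NOT T AND NOT Q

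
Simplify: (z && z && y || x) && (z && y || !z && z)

z && y

(z && z && y || x) && (z && y || !z && z)
= (z && z && y || x) && z && y   [complement / identity]
= (z && y || x) && z && y   [idempotence]
= z && y   [absorption]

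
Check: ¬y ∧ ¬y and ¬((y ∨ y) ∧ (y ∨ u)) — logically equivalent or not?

E1: ¬y ∧ ¬y
    = ¬y
E2: ¬((y ∨ y) ∧ (y ∨ u))
    = ¬(y ∧ u ∨ y)
    = ¬y
Both reduce to ¬y, so they are equivalent.

Yes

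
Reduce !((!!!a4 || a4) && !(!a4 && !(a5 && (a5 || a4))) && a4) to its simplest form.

!a4

!((!!!a4 || a4) && !(!a4 && !(a5 && (a5 || a4))) && a4)
= !((!!!a4 || a4) && (a4 || a5 && (a5 || a4)) && a4)   — De Morgan
= !((!!!a4 || a4) && (a4 || a5) && a4)   — absorption
= !((!a4 || a4) && (a4 || a5) && a4)   — double negation
= !((!a4 || a4) && a4)   — absorption
= !a4   — complement / identity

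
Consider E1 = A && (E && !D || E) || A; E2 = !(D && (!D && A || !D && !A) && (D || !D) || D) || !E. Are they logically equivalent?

E1: A && (E && !D || E) || A
    = A && E || A   (absorption)
    = A   (absorption)
E2: !(D && (!D && A || !D && !A) && (D || !D) || D) || !E
    = !(D && !D && (D || !D) || D) || !E   (distribution)
    = !(D && !D || D) || !E   (complement / identity)
    = !D || !E   (complement / identity)
These differ: at A=0, D=1, E=0, E1 = 0 but E2 = 1.

No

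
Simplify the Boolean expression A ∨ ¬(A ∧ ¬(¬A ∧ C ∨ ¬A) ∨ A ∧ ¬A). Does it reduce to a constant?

True

A ∨ ¬(A ∧ ¬(¬A ∧ C ∨ ¬A) ∨ A ∧ ¬A)
= A ∨ ¬(A ∧ ¬¬A ∨ A ∧ ¬A)
= A ∨ ¬(A ∧ A ∨ A ∧ ¬A)
= A ∨ ¬A
= True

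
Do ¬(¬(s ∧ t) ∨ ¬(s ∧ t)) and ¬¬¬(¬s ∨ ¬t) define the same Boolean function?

E1: ¬(¬(s ∧ t) ∨ ¬(s ∧ t))
    = ¬¬(s ∧ t)   — idempotence
    = s ∧ t   — double negation
E2: ¬¬¬(¬s ∨ ¬t)
    = ¬¬(s ∧ t)   — De Morgan
    = s ∧ t   — double negation
Both reduce to s ∧ t, so they are equivalent.

Yes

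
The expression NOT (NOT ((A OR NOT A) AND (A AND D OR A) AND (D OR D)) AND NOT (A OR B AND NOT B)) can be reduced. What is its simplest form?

A

NOT (NOT ((A OR NOT A) AND (A AND D OR A) AND (D OR D)) AND NOT (A OR B AND NOT B))
= NOT (NOT ((A OR NOT A) AND (A AND D OR A) AND D) AND NOT (A OR B AND NOT B))   (idempotence)
= NOT (NOT ((A AND D OR A) AND D) AND NOT (A OR B AND NOT B))   (complement / identity)
= NOT (NOT (A AND D) AND NOT (A OR B AND NOT B))   (absorption)
= NOT (NOT (A AND D) AND NOT A)   (complement / identity)
= A AND D OR A   (De Morgan)
= A   (absorption)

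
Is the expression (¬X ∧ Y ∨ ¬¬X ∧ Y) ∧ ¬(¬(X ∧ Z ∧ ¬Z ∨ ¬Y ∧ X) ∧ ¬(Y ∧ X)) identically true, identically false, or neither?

(¬X ∧ Y ∨ ¬¬X ∧ Y) ∧ ¬(¬(X ∧ Z ∧ ¬Z ∨ ¬Y ∧ X) ∧ ¬(Y ∧ X))
= (¬X ∧ Y ∨ ¬¬X ∧ Y) ∧ (X ∧ Z ∧ ¬Z ∨ ¬Y ∧ X ∨ Y ∧ X)   [De Morgan]
= (¬X ∧ Y ∨ ¬¬X ∧ Y) ∧ ((Z ∧ ¬Z ∨ ¬Y) ∧ X ∨ Y ∧ X)   [distribution]
= (¬X ∧ Y ∨ X ∧ Y) ∧ ((Z ∧ ¬Z ∨ ¬Y) ∧ X ∨ Y ∧ X)   [double negation]
= Y ∧ ((Z ∧ ¬Z ∨ ¬Y) ∧ X ∨ Y ∧ X)   [distribution]
= Y ∧ (¬Y ∧ X ∨ Y ∧ X)   [complement / identity]
= Y ∧ X   [distribution]
This depends on X, Y, so it is not a constant.

neither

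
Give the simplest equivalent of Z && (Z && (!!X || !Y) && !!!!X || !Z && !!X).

Z && X

Z && (Z && (!!X || !Y) && !!!!X || !Z && !!X)
= Z && (Z && (!!X || !Y) && !!X || !Z && !!X)   [double negation]
= Z && (Z && !!X || !Z && !!X)   [absorption]
= Z && !!X   [distribution]
= Z && X   [double negation]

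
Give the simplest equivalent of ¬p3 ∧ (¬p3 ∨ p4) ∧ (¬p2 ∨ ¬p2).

¬p3 ∧ (¬p3 ∨ p4) ∧ (¬p2 ∨ ¬p2)
= ¬p3 ∧ (¬p2 ∨ ¬p2)
= ¬p3 ∧ ¬p2

¬p3 ∧ ¬p2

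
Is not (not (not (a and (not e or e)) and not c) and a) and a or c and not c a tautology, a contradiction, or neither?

not (not (not (a and (not e or e)) and not c) and a) and a or c and not c
= not (not (not (a and (not e or e)) and not c) and a) and a   — complement / identity
= not ((a and (not e or e) or c) and a) and a   — De Morgan
= not ((a or c) and a) and a   — complement / identity
= not a and a   — absorption
= False   — complement

contradiction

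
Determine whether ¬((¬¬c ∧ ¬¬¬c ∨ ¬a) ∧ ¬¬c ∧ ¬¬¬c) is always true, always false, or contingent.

always true

¬((¬¬c ∧ ¬¬¬c ∨ ¬a) ∧ ¬¬c ∧ ¬¬¬c)
= ¬(¬¬c ∧ ¬¬¬c)   (absorption)
= ¬(¬¬c ∧ ¬c)   (double negation)
= ¬c ∨ c   (De Morgan)
= True   (complement)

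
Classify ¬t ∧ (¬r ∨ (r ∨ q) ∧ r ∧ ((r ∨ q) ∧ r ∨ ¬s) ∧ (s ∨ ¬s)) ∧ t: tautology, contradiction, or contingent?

¬t ∧ (¬r ∨ (r ∨ q) ∧ r ∧ ((r ∨ q) ∧ r ∨ ¬s) ∧ (s ∨ ¬s)) ∧ t
= ¬t ∧ (¬r ∨ (r ∨ q) ∧ r ∧ (s ∨ ¬s)) ∧ t   — absorption
= ¬t ∧ (¬r ∨ r ∧ (s ∨ ¬s)) ∧ t   — absorption
= ¬t ∧ (¬r ∨ r) ∧ t   — complement / identity
= ¬t ∧ t   — complement / identity
= False   — complement

contradiction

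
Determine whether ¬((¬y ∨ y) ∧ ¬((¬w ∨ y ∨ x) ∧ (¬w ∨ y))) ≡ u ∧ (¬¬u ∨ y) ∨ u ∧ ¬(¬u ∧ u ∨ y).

No

E1: ¬((¬y ∨ y) ∧ ¬((¬w ∨ y ∨ x) ∧ (¬w ∨ y)))
    = ¬((¬y ∨ y) ∧ ¬(¬w ∨ y))
    = ¬¬(¬w ∨ y)
    = ¬w ∨ y
E2: u ∧ (¬¬u ∨ y) ∨ u ∧ ¬(¬u ∧ u ∨ y)
    = u ∧ (¬¬u ∨ y) ∨ u ∧ ¬y
    = u ∧ (u ∨ y) ∨ u ∧ ¬y
    = u ∨ u ∧ ¬y
    = u
These differ: at u=0, w=1, x=0, y=1, E1 = 1 but E2 = 0.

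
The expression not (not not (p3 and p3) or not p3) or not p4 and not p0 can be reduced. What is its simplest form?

not (not not (p3 and p3) or not p3) or not p4 and not p0
= not (not not p3 or not p3) or not p4 and not p0   [idempotence]
= not p3 and p3 or not p4 and not p0   [De Morgan]
= not p4 and not p0   [complement / identity]

not p4 and not p0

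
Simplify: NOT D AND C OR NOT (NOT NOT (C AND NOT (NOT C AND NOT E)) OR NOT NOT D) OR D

TRUE

NOT D AND C OR NOT (NOT NOT (C AND NOT (NOT C AND NOT E)) OR NOT NOT D) OR D
= NOT D AND C OR NOT (C AND NOT (NOT C AND NOT E)) AND NOT D OR D
= NOT D AND C OR NOT (C AND (C OR E)) AND NOT D OR D
= NOT D AND C OR NOT C AND NOT D OR D
= NOT D OR D
= TRUE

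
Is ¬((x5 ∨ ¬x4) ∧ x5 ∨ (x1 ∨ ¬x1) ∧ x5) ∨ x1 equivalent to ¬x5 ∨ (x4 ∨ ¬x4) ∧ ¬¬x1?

E1: ¬((x5 ∨ ¬x4) ∧ x5 ∨ (x1 ∨ ¬x1) ∧ x5) ∨ x1
    = ¬(x5 ∨ (x1 ∨ ¬x1) ∧ x5) ∨ x1
    = ¬(x5 ∨ x5) ∨ x1
    = ¬x5 ∨ x1
E2: ¬x5 ∨ (x4 ∨ ¬x4) ∧ ¬¬x1
    = ¬x5 ∨ (x4 ∨ ¬x4) ∧ x1
    = ¬x5 ∨ x1
Both reduce to ¬x5 ∨ x1, so they are equivalent.

Yes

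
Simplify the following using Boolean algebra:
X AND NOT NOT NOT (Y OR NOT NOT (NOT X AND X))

X AND NOT Y

X AND NOT NOT NOT (Y OR NOT NOT (NOT X AND X))
= X AND NOT (Y OR NOT NOT (NOT X AND X))   (double negation)
= X AND NOT (Y OR NOT X AND X)   (double negation)
= X AND NOT Y   (complement / identity)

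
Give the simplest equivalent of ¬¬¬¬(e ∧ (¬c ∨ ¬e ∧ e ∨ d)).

e ∧ (¬c ∨ d)

¬¬¬¬(e ∧ (¬c ∨ ¬e ∧ e ∨ d))
= ¬¬(e ∧ (¬c ∨ ¬e ∧ e ∨ d))   — double negation
= e ∧ (¬c ∨ ¬e ∧ e ∨ d)   — double negation
= e ∧ (¬c ∨ d)   — complement / identity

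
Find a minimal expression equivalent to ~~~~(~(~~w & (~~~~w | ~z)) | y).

~w | y

~~~~(~(~~w & (~~~~w | ~z)) | y)
= ~~~~(~(~~w & (~~w | ~z)) | y)   (double negation)
= ~~~~(~~~w | y)   (absorption)
= ~~(~~~w | y)   (double negation)
= ~~(~w | y)   (double negation)
= ~w | y   (double negation)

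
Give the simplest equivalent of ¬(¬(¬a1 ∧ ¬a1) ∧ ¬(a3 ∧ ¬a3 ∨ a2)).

¬(¬(¬a1 ∧ ¬a1) ∧ ¬(a3 ∧ ¬a3 ∨ a2))
= ¬(¬¬a1 ∧ ¬(a3 ∧ ¬a3 ∨ a2))
= ¬(¬¬a1 ∧ ¬a2)
= ¬a1 ∨ a2

¬a1 ∨ a2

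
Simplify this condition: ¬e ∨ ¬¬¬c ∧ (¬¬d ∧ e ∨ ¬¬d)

¬e ∨ ¬¬¬c ∧ (¬¬d ∧ e ∨ ¬¬d)
= ¬e ∨ ¬¬¬c ∧ ¬¬d   [absorption]
= ¬e ∨ ¬¬¬c ∧ d   [double negation]
= ¬e ∨ ¬c ∧ d   [double negation]

¬e ∨ ¬c ∧ d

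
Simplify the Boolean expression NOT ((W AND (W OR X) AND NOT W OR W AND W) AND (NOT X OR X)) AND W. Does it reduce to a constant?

NOT ((W AND (W OR X) AND NOT W OR W AND W) AND (NOT X OR X)) AND W
= NOT ((W AND NOT W OR W AND W) AND (NOT X OR X)) AND W   [absorption]
= NOT (W AND (NOT X OR X)) AND W   [distribution]
= NOT W AND W   [complement / identity]
= FALSE   [complement]

FALSE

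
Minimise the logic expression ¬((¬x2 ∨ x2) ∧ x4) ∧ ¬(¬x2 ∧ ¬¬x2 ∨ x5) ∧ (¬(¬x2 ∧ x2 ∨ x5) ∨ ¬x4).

¬((¬x2 ∨ x2) ∧ x4) ∧ ¬(¬x2 ∧ ¬¬x2 ∨ x5) ∧ (¬(¬x2 ∧ x2 ∨ x5) ∨ ¬x4)
= ¬((¬x2 ∨ x2) ∧ x4) ∧ ¬(¬x2 ∧ x2 ∨ x5) ∧ (¬(¬x2 ∧ x2 ∨ x5) ∨ ¬x4)   — double negation
= ¬((¬x2 ∨ x2) ∧ x4) ∧ ¬(¬x2 ∧ x2 ∨ x5)   — absorption
= ¬((¬x2 ∨ x2) ∧ x4) ∧ ¬x5   — complement / identity
= ¬x4 ∧ ¬x5   — complement / identity

¬x4 ∧ ¬x5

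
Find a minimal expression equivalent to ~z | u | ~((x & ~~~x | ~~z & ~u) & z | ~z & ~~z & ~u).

~z | u

~z | u | ~((x & ~~~x | ~~z & ~u) & z | ~z & ~~z & ~u)
= ~z | u | ~((x & ~x | ~~z & ~u) & z | ~z & ~~z & ~u)   — double negation
= ~z | u | ~(~~z & ~u & z | ~z & ~~z & ~u)   — complement / identity
= ~z | u | ~(~~z & ~u)   — distribution
= ~z | u | ~z | u   — De Morgan
= ~z | u   — idempotence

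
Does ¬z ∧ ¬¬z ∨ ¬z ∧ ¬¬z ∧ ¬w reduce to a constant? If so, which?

¬z ∧ ¬¬z ∨ ¬z ∧ ¬¬z ∧ ¬w
= ¬z ∧ ¬¬z
= ¬z ∧ z
= False

yes, False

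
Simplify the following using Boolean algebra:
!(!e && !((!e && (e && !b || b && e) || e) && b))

!(!e && !((!e && (e && !b || b && e) || e) && b))
= !(!e && !((!e && e || e) && b))
= !(!e && !(e && b))
= e || e && b
= e

e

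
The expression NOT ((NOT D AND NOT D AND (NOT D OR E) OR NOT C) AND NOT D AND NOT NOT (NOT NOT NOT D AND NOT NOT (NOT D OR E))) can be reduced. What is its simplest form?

D

NOT ((NOT D AND NOT D AND (NOT D OR E) OR NOT C) AND NOT D AND NOT NOT (NOT NOT NOT D AND NOT NOT (NOT D OR E)))
= NOT ((NOT D AND NOT D AND (NOT D OR E) OR NOT C) AND NOT D AND NOT (NOT NOT D OR NOT (NOT D OR E)))   (De Morgan)
= NOT ((NOT D AND NOT D AND (NOT D OR E) OR NOT C) AND NOT D AND NOT D AND (NOT D OR E))   (De Morgan)
= NOT (NOT D AND NOT D AND (NOT D OR E))   (absorption)
= NOT (NOT D AND NOT D)   (absorption)
= D OR D   (De Morgan)
= D   (idempotence)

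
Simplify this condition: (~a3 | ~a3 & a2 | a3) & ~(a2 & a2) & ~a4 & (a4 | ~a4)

(~a3 | ~a3 & a2 | a3) & ~(a2 & a2) & ~a4 & (a4 | ~a4)
= (~a3 | a3) & ~(a2 & a2) & ~a4 & (a4 | ~a4)   [absorption]
= (~a3 | a3) & ~(a2 & a2) & ~a4   [complement / identity]
= ~(a2 & a2) & ~a4   [complement / identity]
= ~a2 & ~a4   [idempotence]

~a2 & ~a4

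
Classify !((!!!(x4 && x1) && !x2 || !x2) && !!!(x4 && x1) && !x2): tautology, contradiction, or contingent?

!((!!!(x4 && x1) && !x2 || !x2) && !!!(x4 && x1) && !x2)
= !(!!!(x4 && x1) && !x2)
= !(!(x4 && x1) && !x2)
= x4 && x1 || x2
This depends on x1, x2, x4, so it is not a constant.

contingent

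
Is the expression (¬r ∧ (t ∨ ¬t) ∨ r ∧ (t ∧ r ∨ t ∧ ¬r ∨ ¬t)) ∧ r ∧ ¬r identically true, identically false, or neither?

(¬r ∧ (t ∨ ¬t) ∨ r ∧ (t ∧ r ∨ t ∧ ¬r ∨ ¬t)) ∧ r ∧ ¬r
= (¬r ∧ (t ∨ ¬t) ∨ r ∧ (t ∨ ¬t)) ∧ r ∧ ¬r
= (t ∨ ¬t) ∧ r ∧ ¬r
= r ∧ ¬r
= False

identically false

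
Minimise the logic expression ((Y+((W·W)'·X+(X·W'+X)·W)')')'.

((Y+((W·W)'·X+(X·W'+X)·W)')')'
= ((Y+((W·W)'·X+X·W)')')'   — absorption
= ((Y+(W'·X+X·W)')')'   — idempotence
= ((Y+X')')'   — distribution
= Y+X'   — double negation

Y+X'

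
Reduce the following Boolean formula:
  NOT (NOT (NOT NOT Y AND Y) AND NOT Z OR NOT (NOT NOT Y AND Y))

NOT (NOT (NOT NOT Y AND Y) AND NOT Z OR NOT (NOT NOT Y AND Y))
= NOT NOT (NOT NOT Y AND Y)   (absorption)
= NOT NOT Y AND Y   (double negation)
= Y AND Y   (double negation)
= Y   (idempotence)

Y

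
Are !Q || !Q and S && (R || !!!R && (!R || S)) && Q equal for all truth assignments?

E1: !Q || !Q
    = !Q   (idempotence)
E2: S && (R || !!!R && (!R || S)) && Q
    = S && (R || !R && (!R || S)) && Q   (double negation)
    = S && (R || !R) && Q   (absorption)
    = S && Q   (complement / identity)
These differ: at Q=0, R=0, S=0, E1 = 1 but E2 = 0.

No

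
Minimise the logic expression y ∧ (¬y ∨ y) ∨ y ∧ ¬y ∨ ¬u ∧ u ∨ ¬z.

y ∧ (¬y ∨ y) ∨ y ∧ ¬y ∨ ¬u ∧ u ∨ ¬z
= y ∧ (¬y ∨ y) ∨ ¬u ∧ u ∨ ¬z   [complement / identity]
= y ∨ ¬u ∧ u ∨ ¬z   [complement / identity]
= y ∨ ¬z   [complement / identity]

y ∨ ¬z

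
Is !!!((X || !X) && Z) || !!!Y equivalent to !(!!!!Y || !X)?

No

E1: !!!((X || !X) && Z) || !!!Y
    = !!!Z || !!!Y   — complement / identity
    = !Z || !!!Y   — double negation
    = !Z || !Y   — double negation
E2: !(!!!!Y || !X)
    = !(!!Y || !X)   — double negation
    = !Y && X   — De Morgan
These differ: at X=0, Y=0, Z=0, E1 = 1 but E2 = 0.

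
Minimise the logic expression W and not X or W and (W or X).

W and not X or W and (W or X)
= W and not X or W   [absorption]
= W   [absorption]

W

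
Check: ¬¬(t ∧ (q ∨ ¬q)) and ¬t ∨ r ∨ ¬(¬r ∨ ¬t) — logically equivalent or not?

E1: ¬¬(t ∧ (q ∨ ¬q))
    = ¬¬t   (complement / identity)
    = t   (double negation)
E2: ¬t ∨ r ∨ ¬(¬r ∨ ¬t)
    = ¬t ∨ r ∨ r ∧ t   (De Morgan)
    = ¬t ∨ r   (absorption)
These differ: at q=0, r=1, t=0, E1 = 0 but E2 = 1.

No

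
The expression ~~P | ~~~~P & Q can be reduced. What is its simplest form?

P

~~P | ~~~~P & Q
= ~~P | ~~P & Q   (double negation)
= ~~P   (absorption)
= P   (double negation)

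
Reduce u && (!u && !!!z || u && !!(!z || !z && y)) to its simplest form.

u && !z

u && (!u && !!!z || u && !!(!z || !z && y))
= u && (!u && !!!z || u && !!!z)   [absorption]
= u && !!!z   [distribution]
= u && !z   [double negation]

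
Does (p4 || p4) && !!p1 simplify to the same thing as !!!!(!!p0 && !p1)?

E1: (p4 || p4) && !!p1
    = (p4 || p4) && p1   [double negation]
    = p4 && p1   [idempotence]
E2: !!!!(!!p0 && !p1)
    = !!(!!p0 && !p1)   [double negation]
    = !!p0 && !p1   [double negation]
    = p0 && !p1   [double negation]
These differ: at p0=1, p1=0, p4=1, E1 = 0 but E2 = 1.

No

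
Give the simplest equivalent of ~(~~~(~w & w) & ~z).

~(~~~(~w & w) & ~z)
= ~(~(~w & w) & ~z)   — double negation
= ~w & w | z   — De Morgan
= z   — complement / identity

z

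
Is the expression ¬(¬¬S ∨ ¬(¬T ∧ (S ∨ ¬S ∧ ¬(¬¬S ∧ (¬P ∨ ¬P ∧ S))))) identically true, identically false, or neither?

¬(¬¬S ∨ ¬(¬T ∧ (S ∨ ¬S ∧ ¬(¬¬S ∧ (¬P ∨ ¬P ∧ S)))))
= ¬(¬¬S ∨ ¬(¬T ∧ (S ∨ ¬S ∧ ¬(¬¬S ∧ ¬P))))
= ¬(¬¬S ∨ ¬(¬T ∧ (S ∨ ¬S ∧ (¬S ∨ P))))
= ¬(¬¬S ∨ ¬(¬T ∧ (S ∨ ¬S)))
= ¬S ∧ ¬T ∧ (S ∨ ¬S)
= ¬S ∧ ¬T
This depends on S, T, so it is not a constant.

neither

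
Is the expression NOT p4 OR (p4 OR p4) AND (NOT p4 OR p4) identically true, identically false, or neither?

NOT p4 OR (p4 OR p4) AND (NOT p4 OR p4)
= NOT p4 OR p4 OR p4 AND NOT p4   — distribution
= NOT p4 OR p4   — complement / identity
= TRUE   — complement

identically true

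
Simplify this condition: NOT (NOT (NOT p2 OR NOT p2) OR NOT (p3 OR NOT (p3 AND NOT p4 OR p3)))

NOT p2

NOT (NOT (NOT p2 OR NOT p2) OR NOT (p3 OR NOT (p3 AND NOT p4 OR p3)))
= NOT (NOT (NOT p2 OR NOT p2) OR NOT (p3 OR NOT p3))   — absorption
= (NOT p2 OR NOT p2) AND (p3 OR NOT p3)   — De Morgan
= NOT p2 AND (p3 OR NOT p3)   — idempotence
= NOT p2   — complement / identity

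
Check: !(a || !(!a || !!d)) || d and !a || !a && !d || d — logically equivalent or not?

Yes

E1: !(a || !(!a || !!d)) || d
    = !(a || a && !d) || d   — De Morgan
    = !a || d   — absorption
E2: !a || !a && !d || d
    = !a || d   — absorption
Both reduce to !a || d, so they are equivalent.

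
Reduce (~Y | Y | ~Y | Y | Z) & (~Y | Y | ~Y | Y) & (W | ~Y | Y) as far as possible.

(~Y | Y | ~Y | Y | Z) & (~Y | Y | ~Y | Y) & (W | ~Y | Y)
= (~Y | Y | ~Y | Y) & (W | ~Y | Y)   (absorption)
= (~Y | Y) & W | ~Y | Y   (distribution)
= ~Y | Y   (absorption)
= 1   (complement)

1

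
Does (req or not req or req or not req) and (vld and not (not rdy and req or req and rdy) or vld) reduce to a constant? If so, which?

(req or not req or req or not req) and (vld and not (not rdy and req or req and rdy) or vld)
= (req or not req or req or not req) and (vld and not req or vld)   [distribution]
= (req or not req) and (vld and not req or vld)   [idempotence]
= vld and not req or vld   [complement / identity]
= vld   [absorption]
This depends on vld, so it is not a constant.

no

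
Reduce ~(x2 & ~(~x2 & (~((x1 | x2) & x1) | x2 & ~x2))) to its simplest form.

~(x2 & ~(~x2 & (~((x1 | x2) & x1) | x2 & ~x2)))
= ~(x2 & ~(~x2 & (~x1 | x2 & ~x2)))   [absorption]
= ~(x2 & ~(~x2 & ~x1))   [complement / identity]
= ~(x2 & (x2 | x1))   [De Morgan]
= ~x2   [absorption]

~x2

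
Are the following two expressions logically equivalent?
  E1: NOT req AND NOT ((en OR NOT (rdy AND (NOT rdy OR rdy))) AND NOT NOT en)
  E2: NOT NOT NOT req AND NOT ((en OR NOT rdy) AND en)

Yes

E1: NOT req AND NOT ((en OR NOT (rdy AND (NOT rdy OR rdy))) AND NOT NOT en)
    = NOT req AND NOT ((en OR NOT (rdy AND (NOT rdy OR rdy))) AND en)   [double negation]
    = NOT req AND NOT ((en OR NOT rdy) AND en)   [complement / identity]
    = NOT req AND NOT en   [absorption]
E2: NOT NOT NOT req AND NOT ((en OR NOT rdy) AND en)
    = NOT req AND NOT ((en OR NOT rdy) AND en)   [double negation]
    = NOT req AND NOT en   [absorption]
Both reduce to NOT req AND NOT en, so they are equivalent.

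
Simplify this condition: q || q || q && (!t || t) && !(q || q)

q

q || q || q && (!t || t) && !(q || q)
= q || q || q && !(q || q)   (complement / identity)
= q || q || q && !q   (idempotence)
= q || q   (complement / identity)
= q   (idempotence)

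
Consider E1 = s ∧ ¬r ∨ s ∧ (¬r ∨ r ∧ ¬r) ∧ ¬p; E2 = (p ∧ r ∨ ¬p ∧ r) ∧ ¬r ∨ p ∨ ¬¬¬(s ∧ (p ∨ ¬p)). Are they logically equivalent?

E1: s ∧ ¬r ∨ s ∧ (¬r ∨ r ∧ ¬r) ∧ ¬p
    = s ∧ ¬r ∨ s ∧ ¬r ∧ ¬p   — complement / identity
    = s ∧ ¬r   — absorption
E2: (p ∧ r ∨ ¬p ∧ r) ∧ ¬r ∨ p ∨ ¬¬¬(s ∧ (p ∨ ¬p))
    = (p ∧ r ∨ ¬p ∧ r) ∧ ¬r ∨ p ∨ ¬¬¬s   — complement / identity
    = r ∧ ¬r ∨ p ∨ ¬¬¬s   — distribution
    = p ∨ ¬¬¬s   — complement / identity
    = p ∨ ¬s   — double negation
These differ: at p=1, r=1, s=0, E1 = 0 but E2 = 1.

No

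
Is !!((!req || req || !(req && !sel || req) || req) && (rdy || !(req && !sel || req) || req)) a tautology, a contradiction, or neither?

tautology

!!((!req || req || !(req && !sel || req) || req) && (rdy || !(req && !sel || req) || req))
= (!req || req || !(req && !sel || req) || req) && (rdy || !(req && !sel || req) || req)
= !(req && !sel || req) || req || (!req || req) && rdy
= !req || req || (!req || req) && rdy
= !req || req
= true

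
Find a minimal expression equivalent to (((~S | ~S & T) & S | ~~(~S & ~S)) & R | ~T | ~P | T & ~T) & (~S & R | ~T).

(((~S | ~S & T) & S | ~~(~S & ~S)) & R | ~T | ~P | T & ~T) & (~S & R | ~T)
= (((~S | ~S & T) & S | ~~(~S & ~S)) & R | ~T | ~P) & (~S & R | ~T)
= ((~S & S | ~~(~S & ~S)) & R | ~T | ~P) & (~S & R | ~T)
= ((~S & S | ~S & ~S) & R | ~T | ~P) & (~S & R | ~T)
= (~S & R | ~T | ~P) & (~S & R | ~T)
= ~S & R | ~T

~S & R | ~T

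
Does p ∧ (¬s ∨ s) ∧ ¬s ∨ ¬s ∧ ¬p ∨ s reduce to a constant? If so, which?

p ∧ (¬s ∨ s) ∧ ¬s ∨ ¬s ∧ ¬p ∨ s
= p ∧ ¬s ∨ ¬s ∧ ¬p ∨ s   (complement / identity)
= ¬s ∨ s   (distribution)
= True   (complement)

yes, True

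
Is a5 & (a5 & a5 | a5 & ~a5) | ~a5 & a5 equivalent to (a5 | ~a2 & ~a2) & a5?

E1: a5 & (a5 & a5 | a5 & ~a5) | ~a5 & a5
    = a5 & a5 | ~a5 & a5   (distribution)
    = a5   (distribution)
E2: (a5 | ~a2 & ~a2) & a5
    = (a5 | ~a2) & a5   (idempotence)
    = a5   (absorption)
Both reduce to a5, so they are equivalent.

Yes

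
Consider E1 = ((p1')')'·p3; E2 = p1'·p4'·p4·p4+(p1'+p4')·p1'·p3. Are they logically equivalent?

E1: ((p1')')'·p3
    = p1'·p3   (double negation)
E2: p1'·p4'·p4·p4+(p1'+p4')·p1'·p3
    = p1'·p4'·p4·p4+p1'·p3   (absorption)
    = p1'·p4'·p4+p1'·p3   (idempotence)
    = p1'·(p4'·p4+p3)   (distribution)
    = p1'·p3   (complement / identity)
Both reduce to p1'·p3, so they are equivalent.

Yes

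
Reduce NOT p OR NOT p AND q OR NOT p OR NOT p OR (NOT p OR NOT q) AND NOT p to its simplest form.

NOT p OR NOT p AND q OR NOT p OR NOT p OR (NOT p OR NOT q) AND NOT p
= NOT p OR NOT p OR NOT p OR (NOT p OR NOT q) AND NOT p   (absorption)
= NOT p OR NOT p OR NOT p OR NOT p   (absorption)
= NOT p OR NOT p   (idempotence)
= NOT p   (idempotence)

NOT p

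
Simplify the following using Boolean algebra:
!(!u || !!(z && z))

!(!u || !!(z && z))
= u && !(z && z)
= u && !z

u && !z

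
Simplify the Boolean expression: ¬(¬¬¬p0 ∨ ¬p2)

p0 ∧ p2

¬(¬¬¬p0 ∨ ¬p2)
= ¬¬p0 ∧ p2   [De Morgan]
= p0 ∧ p2   [double negation]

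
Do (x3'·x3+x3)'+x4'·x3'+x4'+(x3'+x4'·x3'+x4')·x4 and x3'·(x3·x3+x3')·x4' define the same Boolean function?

E1: (x3'·x3+x3)'+x4'·x3'+x4'+(x3'+x4'·x3'+x4')·x4
    = x3'+x4'·x3'+x4'+(x3'+x4'·x3'+x4')·x4   (complement / identity)
    = x3'+x4'·x3'+x4'   (absorption)
    = x3'+x4'   (absorption)
E2: x3'·(x3·x3+x3')·x4'
    = x3'·(x3+x3')·x4'   (idempotence)
    = x3'·x4'   (complement / identity)
These differ: at x3=1, x4=0, E1 = 1 but E2 = 0.

No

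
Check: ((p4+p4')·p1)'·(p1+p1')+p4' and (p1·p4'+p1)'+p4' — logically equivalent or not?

Yes

E1: ((p4+p4')·p1)'·(p1+p1')+p4'
    = p1'·(p1+p1')+p4'   [complement / identity]
    = p1'+p4'   [complement / identity]
E2: (p1·p4'+p1)'+p4'
    = p1'+p4'   [absorption]
Both reduce to p1'+p4', so they are equivalent.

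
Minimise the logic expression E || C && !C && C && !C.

E || C && !C && C && !C
= E || C && !C
= E

E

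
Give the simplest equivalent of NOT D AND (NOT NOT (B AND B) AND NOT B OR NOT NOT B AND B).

NOT D AND (NOT NOT (B AND B) AND NOT B OR NOT NOT B AND B)
= NOT D AND (NOT NOT B AND NOT B OR NOT NOT B AND B)   [idempotence]
= NOT D AND NOT NOT B   [distribution]
= NOT D AND B   [double negation]

NOT D AND B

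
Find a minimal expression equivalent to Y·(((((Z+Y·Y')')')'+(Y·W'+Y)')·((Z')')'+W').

Y·(((((Z+Y·Y')')')'+(Y·W'+Y)')·((Z')')'+W')
= Y·((((Z')')'+(Y·W'+Y)')·((Z')')'+W')
= Y·((((Z')')'+Y')·((Z')')'+W')
= Y·(((Z')')'+W')
= Y·(Z'+W')

Y·(Z'+W')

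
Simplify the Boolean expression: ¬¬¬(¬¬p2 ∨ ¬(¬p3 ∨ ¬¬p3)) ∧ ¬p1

¬p2 ∧ ¬p1

¬¬¬(¬¬p2 ∨ ¬(¬p3 ∨ ¬¬p3)) ∧ ¬p1
= ¬¬¬(¬¬p2 ∨ ¬(¬p3 ∨ p3)) ∧ ¬p1
= ¬¬(¬p2 ∧ (¬p3 ∨ p3)) ∧ ¬p1
= ¬¬¬p2 ∧ ¬p1
= ¬p2 ∧ ¬p1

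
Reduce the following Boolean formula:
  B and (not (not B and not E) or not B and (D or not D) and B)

B and (not (not B and not E) or not B and (D or not D) and B)
= B and (not (not B and not E) or not B and B)   (complement / identity)
= B and not (not B and not E)   (complement / identity)
= B and (B or E)   (De Morgan)
= B   (absorption)

B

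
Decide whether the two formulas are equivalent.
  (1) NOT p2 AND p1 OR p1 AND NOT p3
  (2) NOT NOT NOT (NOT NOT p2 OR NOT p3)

E1: NOT p2 AND p1 OR p1 AND NOT p3
    = p1 AND (NOT p2 OR NOT p3)
E2: NOT NOT NOT (NOT NOT p2 OR NOT p3)
    = NOT (NOT NOT p2 OR NOT p3)
    = NOT p2 AND p3
These differ: at p1=1, p2=0, p3=0, E1 = 1 but E2 = 0.

No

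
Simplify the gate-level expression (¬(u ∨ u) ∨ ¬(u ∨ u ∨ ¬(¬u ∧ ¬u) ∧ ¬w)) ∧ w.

(¬(u ∨ u) ∨ ¬(u ∨ u ∨ ¬(¬u ∧ ¬u) ∧ ¬w)) ∧ w
= (¬(u ∨ u) ∨ ¬(u ∨ u ∨ (u ∨ u) ∧ ¬w)) ∧ w
= (¬(u ∨ u) ∨ ¬(u ∨ u)) ∧ w
= ¬(u ∨ u) ∧ w
= ¬u ∧ w

¬u ∧ w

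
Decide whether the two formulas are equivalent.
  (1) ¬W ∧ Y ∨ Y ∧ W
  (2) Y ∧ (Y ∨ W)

Yes

E1: ¬W ∧ Y ∨ Y ∧ W
    = Y   (distribution)
E2: Y ∧ (Y ∨ W)
    = Y   (absorption)
Both reduce to Y, so they are equivalent.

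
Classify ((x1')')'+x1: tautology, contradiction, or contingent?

tautology

((x1')')'+x1
= x1'+x1
= 1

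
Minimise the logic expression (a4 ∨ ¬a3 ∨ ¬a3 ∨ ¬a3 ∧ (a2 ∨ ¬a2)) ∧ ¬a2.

(a4 ∨ ¬a3 ∨ ¬a3 ∨ ¬a3 ∧ (a2 ∨ ¬a2)) ∧ ¬a2
= (a4 ∨ ¬a3 ∨ ¬a3 ∨ ¬a3) ∧ ¬a2   (complement / identity)
= (a4 ∨ ¬a3 ∨ ¬a3) ∧ ¬a2   (idempotence)
= (a4 ∨ ¬a3) ∧ ¬a2   (idempotence)

(a4 ∨ ¬a3) ∧ ¬a2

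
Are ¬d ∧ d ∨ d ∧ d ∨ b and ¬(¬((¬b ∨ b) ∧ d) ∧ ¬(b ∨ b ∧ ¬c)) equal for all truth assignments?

E1: ¬d ∧ d ∨ d ∧ d ∨ b
    = d ∨ b
E2: ¬(¬((¬b ∨ b) ∧ d) ∧ ¬(b ∨ b ∧ ¬c))
    = (¬b ∨ b) ∧ d ∨ b ∨ b ∧ ¬c
    = (¬b ∨ b) ∧ d ∨ b
    = d ∨ b
Both reduce to d ∨ b, so they are equivalent.

Yes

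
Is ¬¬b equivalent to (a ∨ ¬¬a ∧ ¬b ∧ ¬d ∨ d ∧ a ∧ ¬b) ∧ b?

No

E1: ¬¬b
    = b   [double negation]
E2: (a ∨ ¬¬a ∧ ¬b ∧ ¬d ∨ d ∧ a ∧ ¬b) ∧ b
    = (a ∨ a ∧ ¬b ∧ ¬d ∨ d ∧ a ∧ ¬b) ∧ b   [double negation]
    = (a ∨ a ∧ ¬b) ∧ b   [distribution]
    = a ∧ b   [absorption]
These differ: at a=0, b=1, d=0, E1 = 1 but E2 = 0.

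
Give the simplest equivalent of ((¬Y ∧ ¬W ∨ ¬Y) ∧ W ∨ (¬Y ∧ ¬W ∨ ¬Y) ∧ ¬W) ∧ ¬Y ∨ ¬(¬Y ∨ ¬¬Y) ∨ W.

((¬Y ∧ ¬W ∨ ¬Y) ∧ W ∨ (¬Y ∧ ¬W ∨ ¬Y) ∧ ¬W) ∧ ¬Y ∨ ¬(¬Y ∨ ¬¬Y) ∨ W
= (¬Y ∧ ¬W ∨ ¬Y) ∧ ¬Y ∨ ¬(¬Y ∨ ¬¬Y) ∨ W   (distribution)
= ¬Y ∧ ¬Y ∨ ¬(¬Y ∨ ¬¬Y) ∨ W   (absorption)
= ¬Y ∧ ¬Y ∨ Y ∧ ¬Y ∨ W   (De Morgan)
= ¬Y ∨ W   (distribution)

¬Y ∨ W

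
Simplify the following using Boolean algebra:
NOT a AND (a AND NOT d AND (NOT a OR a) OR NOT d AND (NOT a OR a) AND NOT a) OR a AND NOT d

NOT d

NOT a AND (a AND NOT d AND (NOT a OR a) OR NOT d AND (NOT a OR a) AND NOT a) OR a AND NOT d
= NOT a AND NOT d AND (NOT a OR a) OR a AND NOT d   — distribution
= NOT a AND NOT d OR a AND NOT d   — complement / identity
= NOT d   — distribution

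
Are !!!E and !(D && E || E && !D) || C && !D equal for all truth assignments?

No

E1: !!!E
    = !E
E2: !(D && E || E && !D) || C && !D
    = !E || C && !D
These differ: at C=1, D=0, E=1, E1 = 0 but E2 = 1.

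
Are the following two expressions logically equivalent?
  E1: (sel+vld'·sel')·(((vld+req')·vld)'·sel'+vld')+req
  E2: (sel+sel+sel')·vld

No

E1: (sel+vld'·sel')·(((vld+req')·vld)'·sel'+vld')+req
    = (sel+vld'·sel')·(vld'·sel'+vld')+req   — absorption
    = sel·vld'+vld'·sel'+req   — distribution
    = vld'+req   — distribution
E2: (sel+sel+sel')·vld
    = (sel+sel')·vld   — idempotence
    = vld   — complement / identity
These differ: at req=1, sel=1, vld=0, E1 = 1 but E2 = 0.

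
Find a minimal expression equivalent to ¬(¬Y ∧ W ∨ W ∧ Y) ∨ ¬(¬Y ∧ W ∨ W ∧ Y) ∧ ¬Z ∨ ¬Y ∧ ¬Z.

¬(¬Y ∧ W ∨ W ∧ Y) ∨ ¬(¬Y ∧ W ∨ W ∧ Y) ∧ ¬Z ∨ ¬Y ∧ ¬Z
= ¬(¬Y ∧ W ∨ W ∧ Y) ∨ ¬Y ∧ ¬Z   (absorption)
= ¬W ∨ ¬Y ∧ ¬Z   (distribution)

¬W ∨ ¬Y ∧ ¬Z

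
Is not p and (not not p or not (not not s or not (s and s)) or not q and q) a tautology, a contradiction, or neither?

not p and (not not p or not (not not s or not (s and s)) or not q and q)
= not p and (not not p or not (not not s or not (s and s)))   [complement / identity]
= not p and (not not p or not s and s and s)   [De Morgan]
= not p and (not not p or not s and s)   [idempotence]
= not p and not not p   [complement / identity]
= not p and p   [double negation]
= False   [complement]

contradiction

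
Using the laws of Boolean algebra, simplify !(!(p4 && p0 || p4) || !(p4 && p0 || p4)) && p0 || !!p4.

p4

!(!(p4 && p0 || p4) || !(p4 && p0 || p4)) && p0 || !!p4
= (p4 && p0 || p4) && (p4 && p0 || p4) && p0 || !!p4   [De Morgan]
= (p4 && p0 || p4) && (p4 && p0 || p4) && p0 || p4   [double negation]
= (p4 && p0 || p4) && p0 || p4   [idempotence]
= p4 && p0 || p4   [absorption]
= p4   [absorption]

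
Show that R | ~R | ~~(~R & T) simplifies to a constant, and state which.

R | ~R | ~~(~R & T)
= R | ~R | ~R & T   [double negation]
= R | ~R   [absorption]
= 1   [complement]

1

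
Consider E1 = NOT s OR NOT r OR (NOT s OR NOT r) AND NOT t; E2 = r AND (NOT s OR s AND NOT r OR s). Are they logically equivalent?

No

E1: NOT s OR NOT r OR (NOT s OR NOT r) AND NOT t
    = NOT s OR NOT r
E2: r AND (NOT s OR s AND NOT r OR s)
    = r AND (NOT s OR s)
    = r
These differ: at r=0, s=1, t=1, E1 = 1 but E2 = 0.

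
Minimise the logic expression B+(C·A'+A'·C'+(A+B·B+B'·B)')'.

B+(C·A'+A'·C'+(A+B·B+B'·B)')'
= B+(C·A'+A'·C'+(A+B)')'   (distribution)
= B+(A'+(A+B)')'   (distribution)
= B+A·(A+B)   (De Morgan)
= B+A   (absorption)

B+A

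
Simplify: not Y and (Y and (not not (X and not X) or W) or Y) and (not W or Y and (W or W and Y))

not Y and (Y and (not not (X and not X) or W) or Y) and (not W or Y and (W or W and Y))
= not Y and (Y and (X and not X or W) or Y) and (not W or Y and (W or W and Y))   — double negation
= not Y and (Y and W or Y) and (not W or Y and (W or W and Y))   — complement / identity
= not Y and (Y and W or Y) and (not W or Y and W)   — absorption
= not Y and (Y and not W or Y and W)   — distribution
= not Y and Y   — distribution
= False   — complement

False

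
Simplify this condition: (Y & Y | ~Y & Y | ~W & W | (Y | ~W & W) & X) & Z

Y & Z

(Y & Y | ~Y & Y | ~W & W | (Y | ~W & W) & X) & Z
= (Y | ~W & W | (Y | ~W & W) & X) & Z
= (Y | ~W & W) & Z
= Y & Z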